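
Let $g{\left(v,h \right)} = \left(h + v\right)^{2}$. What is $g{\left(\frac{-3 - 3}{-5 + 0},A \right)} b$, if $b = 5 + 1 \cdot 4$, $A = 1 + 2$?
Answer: $\frac{3969}{25} \approx 158.76$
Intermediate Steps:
$A = 3$
$b = 9$ ($b = 5 + 4 = 9$)
$g{\left(\frac{-3 - 3}{-5 + 0},A \right)} b = \left(3 + \frac{-3 - 3}{-5 + 0}\right)^{2} \cdot 9 = \left(3 - \frac{6}{-5}\right)^{2} \cdot 9 = \left(3 - - \frac{6}{5}\right)^{2} \cdot 9 = \left(3 + \frac{6}{5}\right)^{2} \cdot 9 = \left(\frac{21}{5}\right)^{2} \cdot 9 = \frac{441}{25} \cdot 9 = \frac{3969}{25}$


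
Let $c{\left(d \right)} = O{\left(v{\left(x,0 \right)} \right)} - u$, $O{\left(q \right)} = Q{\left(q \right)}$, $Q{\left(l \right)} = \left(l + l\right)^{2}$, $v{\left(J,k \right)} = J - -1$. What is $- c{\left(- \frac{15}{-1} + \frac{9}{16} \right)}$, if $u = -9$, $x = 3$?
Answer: $-73$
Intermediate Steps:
$v{\left(J,k \right)} = 1 + J$ ($v{\left(J,k \right)} = J + 1 = 1 + J$)
$Q{\left(l \right)} = 4 l^{2}$ ($Q{\left(l \right)} = \left(2 l\right)^{2} = 4 l^{2}$)
$O{\left(q \right)} = 4 q^{2}$
$c{\left(d \right)} = 73$ ($c{\left(d \right)} = 4 \left(1 + 3\right)^{2} - -9 = 4 \cdot 4^{2} + 9 = 4 \cdot 16 + 9 = 64 + 9 = 73$)
$- c{\left(- \frac{15}{-1} + \frac{9}{16} \right)} = \left(-1\right) 73 = -73$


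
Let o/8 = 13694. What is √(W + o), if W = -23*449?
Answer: 315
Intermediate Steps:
o = 109552 (o = 8*13694 = 109552)
W = -10327
√(W + o) = √(-10327 + 109552) = √99225 = 315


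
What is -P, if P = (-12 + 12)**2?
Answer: 0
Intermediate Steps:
P = 0 (P = 0**2 = 0)
-P = -1*0 = 0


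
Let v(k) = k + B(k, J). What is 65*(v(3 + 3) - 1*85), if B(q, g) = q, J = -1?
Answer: -4745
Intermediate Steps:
v(k) = 2*k (v(k) = k + k = 2*k)
65*(v(3 + 3) - 1*85) = 65*(2*(3 + 3) - 1*85) = 65*(2*6 - 85) = 65*(12 - 85) = 65*(-73) = -4745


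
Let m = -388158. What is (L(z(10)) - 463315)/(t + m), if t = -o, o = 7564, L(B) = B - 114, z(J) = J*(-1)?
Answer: 463439/395722 ≈ 1.1711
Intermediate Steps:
z(J) = -J
L(B) = -114 + B
t = -7564 (t = -1*7564 = -7564)
(L(z(10)) - 463315)/(t + m) = ((-114 - 1*10) - 463315)/(-7564 - 388158) = ((-114 - 10) - 463315)/(-395722) = (-124 - 463315)*(-1/395722) = -463439*(-1/395722) = 463439/395722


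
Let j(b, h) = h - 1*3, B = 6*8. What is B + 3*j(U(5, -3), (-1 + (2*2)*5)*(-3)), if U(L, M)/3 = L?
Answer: -132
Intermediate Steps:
U(L, M) = 3*L
B = 48
j(b, h) = -3 + h (j(b, h) = h - 3 = -3 + h)
B + 3*j(U(5, -3), (-1 + (2*2)*5)*(-3)) = 48 + 3*(-3 + (-1 + (2*2)*5)*(-3)) = 48 + 3*(-3 + (-1 + 4*5)*(-3)) = 48 + 3*(-3 + (-1 + 20)*(-3)) = 48 + 3*(-3 + 19*(-3)) = 48 + 3*(-3 - 57) = 48 + 3*(-60) = 48 - 180 = -132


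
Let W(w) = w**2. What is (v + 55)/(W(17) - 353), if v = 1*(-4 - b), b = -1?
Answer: -13/16 ≈ -0.81250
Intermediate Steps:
v = -3 (v = 1*(-4 - 1*(-1)) = 1*(-4 + 1) = 1*(-3) = -3)
(v + 55)/(W(17) - 353) = (-3 + 55)/(17**2 - 353) = 52/(289 - 353) = 52/(-64) = 52*(-1/64) = -13/16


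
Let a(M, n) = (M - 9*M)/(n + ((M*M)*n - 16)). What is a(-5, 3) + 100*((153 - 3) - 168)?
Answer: -55780/31 ≈ -1799.4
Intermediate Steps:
a(M, n) = -8*M/(-16 + n + n*M**2) (a(M, n) = (-8*M)/(n + (M**2*n - 16)) = (-8*M)/(n + (n*M**2 - 16)) = (-8*M)/(n + (-16 + n*M**2)) = (-8*M)/(-16 + n + n*M**2) = -8*M/(-16 + n + n*M**2))
a(-5, 3) + 100*((153 - 3) - 168) = -8*(-5)/(-16 + 3 + 3*(-5)**2) + 100*((153 - 3) - 168) = -8*(-5)/(-16 + 3 + 3*25) + 100*(150 - 168) = -8*(-5)/(-16 + 3 + 75) + 100*(-18) = -8*(-5)/62 - 1800 = -8*(-5)*1/62 - 1800 = 20/31 - 1800 = -55780/31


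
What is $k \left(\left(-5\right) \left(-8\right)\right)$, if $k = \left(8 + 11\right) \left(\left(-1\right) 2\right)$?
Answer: $-1520$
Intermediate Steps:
$k = -38$ ($k = 19 \left(-2\right) = -38$)
$k \left(\left(-5\right) \left(-8\right)\right) = - 38 \left(\left(-5\right) \left(-8\right)\right) = \left(-38\right) 40 = -1520$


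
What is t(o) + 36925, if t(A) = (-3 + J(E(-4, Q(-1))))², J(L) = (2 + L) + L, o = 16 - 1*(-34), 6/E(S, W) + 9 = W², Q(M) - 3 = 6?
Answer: 1329325/36 ≈ 36926.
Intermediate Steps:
Q(M) = 9 (Q(M) = 3 + 6 = 9)
E(S, W) = 6/(-9 + W²)
o = 50 (o = 16 + 34 = 50)
J(L) = 2 + 2*L
t(A) = 25/36 (t(A) = (-3 + (2 + 2*(6/(-9 + 9²))))² = (-3 + (2 + 2*(6/(-9 + 81))))² = (-3 + (2 + 2*(6/72)))² = (-3 + (2 + 2*(6*(1/72))))² = (-3 + (2 + 2*(1/12)))² = (-3 + (2 + ⅙))² = (-3 + 13/6)² = (-⅚)² = 25/36)
t(o) + 36925 = 25/36 + 36925 = 1329325/36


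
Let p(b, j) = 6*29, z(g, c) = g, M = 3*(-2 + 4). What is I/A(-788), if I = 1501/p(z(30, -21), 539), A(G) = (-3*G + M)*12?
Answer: 19/62640 ≈ 0.00030332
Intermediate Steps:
M = 6 (M = 3*2 = 6)
A(G) = 72 - 36*G (A(G) = (-3*G + 6)*12 = (6 - 3*G)*12 = 72 - 36*G)
p(b, j) = 174
I = 1501/174 ≈ 8.6264
I/A(-788) = 1501/(174*(72 - 36*(-788))) = 1501/(174*(72 + 28368)) = (1501/174)/28440 = (1501/174)*(1/28440) = 19/62640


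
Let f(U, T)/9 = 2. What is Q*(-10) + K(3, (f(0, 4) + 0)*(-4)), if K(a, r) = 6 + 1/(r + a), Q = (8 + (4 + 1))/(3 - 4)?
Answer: 9383/69 ≈ 135.99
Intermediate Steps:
f(U, T) = 18 (f(U, T) = 9*2 = 18)
Q = -13 (Q = (8 + 5)/(-1) = 13*(-1) = -13)
K(a, r) = 6 + 1/(a + r)
Q*(-10) + K(3, (f(0, 4) + 0)*(-4)) = -13*(-10) + (1 + 6*3 + 6*((18 + 0)*(-4)))/(3 + (18 + 0)*(-4)) = 130 + (1 + 18 + 6*(18*(-4)))/(3 + 18*(-4)) = 130 + (1 + 18 + 6*(-72))/(3 - 72) = 130 + (1 + 18 - 432)/(-69) = 130 - 1/69*(-413) = 130 + 413/69 = 9383/69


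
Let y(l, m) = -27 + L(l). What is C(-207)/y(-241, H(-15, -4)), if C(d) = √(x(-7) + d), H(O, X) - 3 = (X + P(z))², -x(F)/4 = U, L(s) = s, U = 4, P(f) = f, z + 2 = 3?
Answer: -I*√223/268 ≈ -0.055721*I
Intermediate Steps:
z = 1 (z = -2 + 3 = 1)
x(F) = -16 (x(F) = -4*4 = -16)
H(O, X) = 3 + (1 + X)² (H(O, X) = 3 + (X + 1)² = 3 + (1 + X)²)
y(l, m) = -27 + l
C(d) = √(-16 + d)
C(-207)/y(-241, H(-15, -4)) = √(-16 - 207)/(-27 - 241) = √(-223)/(-268) = (I*√223)*(-1/268) = -I*√223/268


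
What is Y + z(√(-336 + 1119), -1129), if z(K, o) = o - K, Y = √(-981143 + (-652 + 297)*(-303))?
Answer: -1129 - 3*√87 + I*√873578 ≈ -1157.0 + 934.65*I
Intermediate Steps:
Y = I*√873578 (Y = √(-981143 - 355*(-303)) = √(-981143 + 107565) = √(-873578) = I*√873578 ≈ 934.65*I)
Y + z(√(-336 + 1119), -1129) = I*√873578 + (-1129 - √(-336 + 1119)) = I*√873578 + (-1129 - √783) = I*√873578 + (-1129 - 3*√87) = -1129 - 3*√87 + I*√873578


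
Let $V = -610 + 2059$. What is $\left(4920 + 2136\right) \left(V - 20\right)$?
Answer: $10083024$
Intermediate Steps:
$V = 1449$
$\left(4920 + 2136\right) \left(V - 20\right) = \left(4920 + 2136\right) \left(1449 - 20\right) = 7056 \cdot 1429 = 10083024$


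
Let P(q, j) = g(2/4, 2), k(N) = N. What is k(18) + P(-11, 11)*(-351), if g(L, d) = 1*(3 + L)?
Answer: -2421/2 ≈ -1210.5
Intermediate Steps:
g(L, d) = 3 + L
P(q, j) = 7/2 (P(q, j) = 3 + 2/4 = 3 + 2*(¼) = 3 + ½ = 7/2)
k(18) + P(-11, 11)*(-351) = 18 + (7/2)*(-351) = 18 - 2457/2 = -2421/2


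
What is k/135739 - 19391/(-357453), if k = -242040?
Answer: -83885809171/48520312767 ≈ -1.7289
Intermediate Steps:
k/135739 - 19391/(-357453) = -242040/135739 - 19391/(-357453) = -242040*1/135739 - 19391*(-1/357453) = -242040/135739 + 19391/357453 = -83885809171/48520312767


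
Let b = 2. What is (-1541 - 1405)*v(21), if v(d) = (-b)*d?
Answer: 123732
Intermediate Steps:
v(d) = -2*d (v(d) = (-1*2)*d = -2*d)
(-1541 - 1405)*v(21) = (-1541 - 1405)*(-2*21) = -2946*(-42) = 123732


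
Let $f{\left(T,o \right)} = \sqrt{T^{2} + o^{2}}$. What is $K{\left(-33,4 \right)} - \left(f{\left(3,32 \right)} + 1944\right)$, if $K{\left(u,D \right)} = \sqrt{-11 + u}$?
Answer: $-1944 - \sqrt{1033} + 2 i \sqrt{11} \approx -1976.1 + 6.6332 i$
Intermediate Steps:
$K{\left(-33,4 \right)} - \left(f{\left(3,32 \right)} + 1944\right) = \sqrt{-11 - 33} - \left(\sqrt{3^{2} + 32^{2}} + 1944\right) = \sqrt{-44} - \left(\sqrt{9 + 1024} + 1944\right) = 2 i \sqrt{11} - \left(\sqrt{1033} + 1944\right) = 2 i \sqrt{11} - \left(1944 + \sqrt{1033}\right) = -1944 - \sqrt{1033} + 2 i \sqrt{11}$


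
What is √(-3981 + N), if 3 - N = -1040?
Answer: I*√2938 ≈ 54.203*I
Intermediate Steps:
N = 1043 (N = 3 - 1*(-1040) = 3 + 1040 = 1043)
√(-3981 + N) = √(-3981 + 1043) = √(-2938) = I*√2938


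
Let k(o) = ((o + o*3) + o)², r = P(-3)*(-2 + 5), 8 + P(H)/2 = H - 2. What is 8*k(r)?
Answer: 1216800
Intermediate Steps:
P(H) = -20 + 2*H (P(H) = -16 + 2*(H - 2) = -16 + 2*(-2 + H) = -16 + (-4 + 2*H) = -20 + 2*H)
r = -78 (r = (-20 + 2*(-3))*(-2 + 5) = (-20 - 6)*3 = -26*3 = -78)
k(o) = 25*o² (k(o) = ((o + 3*o) + o)² = (4*o + o)² = (5*o)² = 25*o²)
8*k(r) = 8*(25*(-78)²) = 8*(25*6084) = 8*152100 = 1216800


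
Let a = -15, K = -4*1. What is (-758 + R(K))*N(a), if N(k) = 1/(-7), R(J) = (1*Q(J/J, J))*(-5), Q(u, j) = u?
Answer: 109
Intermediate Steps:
K = -4
R(J) = -5 (R(J) = (1*(J/J))*(-5) = (1*1)*(-5) = 1*(-5) = -5)
N(k) = -1/7
(-758 + R(K))*N(a) = (-758 - 5)*(-1/7) = -763*(-1/7) = 109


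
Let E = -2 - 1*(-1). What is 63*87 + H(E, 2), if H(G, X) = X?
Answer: 5483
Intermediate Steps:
E = -1 (E = -2 + 1 = -1)
63*87 + H(E, 2) = 63*87 + 2 = 5481 + 2 = 5483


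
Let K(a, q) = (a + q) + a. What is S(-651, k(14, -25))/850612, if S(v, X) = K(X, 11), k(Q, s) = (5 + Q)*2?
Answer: 87/850612 ≈ 0.00010228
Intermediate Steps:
k(Q, s) = 10 + 2*Q
K(a, q) = q + 2*a
S(v, X) = 11 + 2*X
S(-651, k(14, -25))/850612 = (11 + 2*(10 + 2*14))/850612 = (11 + 2*(10 + 28))*(1/850612) = (11 + 2*38)*(1/850612) = (11 + 76)*(1/850612) = 87*(1/850612) = 87/850612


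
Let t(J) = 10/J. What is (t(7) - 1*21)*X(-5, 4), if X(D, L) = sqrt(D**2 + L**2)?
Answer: -137*sqrt(41)/7 ≈ -125.32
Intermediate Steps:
(t(7) - 1*21)*X(-5, 4) = (10/7 - 1*21)*sqrt((-5)**2 + 4**2) = (10*(1/7) - 21)*sqrt(25 + 16) = (10/7 - 21)*sqrt(41) = -137*sqrt(41)/7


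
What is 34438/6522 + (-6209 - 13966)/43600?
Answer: 27398309/5687184 ≈ 4.8176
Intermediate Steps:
34438/6522 + (-6209 - 13966)/43600 = 34438*(1/6522) - 20175*1/43600 = 17219/3261 - 807/1744 = 27398309/5687184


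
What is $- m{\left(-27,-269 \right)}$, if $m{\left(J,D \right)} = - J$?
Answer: $-27$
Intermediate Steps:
$- m{\left(-27,-269 \right)} = - \left(-1\right) \left(-27\right) = \left(-1\right) 27 = -27$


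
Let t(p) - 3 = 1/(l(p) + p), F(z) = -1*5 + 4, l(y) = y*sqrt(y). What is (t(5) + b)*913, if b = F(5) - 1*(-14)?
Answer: 291247/20 + 913*sqrt(5)/20 ≈ 14664.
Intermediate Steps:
l(y) = y**(3/2)
F(z) = -1 (F(z) = -5 + 4 = -1)
t(p) = 3 + 1/(p + p**(3/2)) (t(p) = 3 + 1/(p**(3/2) + p) = 3 + 1/(p + p**(3/2)))
b = 13 (b = -1 - 1*(-14) = -1 + 14 = 13)
(t(5) + b)*913 = ((1 + 3*5 + 3*5**(3/2))/(5 + 5**(3/2)) + 13)*913 = ((1 + 15 + 3*(5*sqrt(5)))/(5 + 5*sqrt(5)) + 13)*913 = ((1 + 15 + 15*sqrt(5))/(5 + 5*sqrt(5)) + 13)*913 = ((16 + 15*sqrt(5))/(5 + 5*sqrt(5)) + 13)*913 = (13 + (16 + 15*sqrt(5))/(5 + 5*sqrt(5)))*913 = 11869 + 913*(16 + 15*sqrt(5))/(5 + 5*sqrt(5))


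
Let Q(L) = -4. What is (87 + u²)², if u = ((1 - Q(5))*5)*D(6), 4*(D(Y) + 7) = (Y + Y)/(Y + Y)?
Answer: 208864538289/256 ≈ 8.1588e+8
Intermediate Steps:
D(Y) = -27/4 (D(Y) = -7 + ((Y + Y)/(Y + Y))/4 = -7 + ((2*Y)/((2*Y)))/4 = -7 + ((2*Y)*(1/(2*Y)))/4 = -7 + (¼)*1 = -7 + ¼ = -27/4)
u = -675/4 (u = ((1 - 1*(-4))*5)*(-27/4) = ((1 + 4)*5)*(-27/4) = (5*5)*(-27/4) = 25*(-27/4) = -675/4 ≈ -168.75)
(87 + u²)² = (87 + (-675/4)²)² = (87 + 455625/16)² = (457017/16)² = 208864538289/256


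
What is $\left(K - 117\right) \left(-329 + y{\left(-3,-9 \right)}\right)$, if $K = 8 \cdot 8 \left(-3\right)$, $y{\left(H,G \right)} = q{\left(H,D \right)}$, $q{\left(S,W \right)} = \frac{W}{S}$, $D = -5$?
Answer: $101146$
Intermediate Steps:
$y{\left(H,G \right)} = - \frac{5}{H}$
$K = -192$ ($K = 64 \left(-3\right) = -192$)
$\left(K - 117\right) \left(-329 + y{\left(-3,-9 \right)}\right) = \left(-192 - 117\right) \left(-329 - \frac{5}{-3}\right) = - 309 \left(-329 - - \frac{5}{3}\right) = - 309 \left(-329 + \frac{5}{3}\right) = \left(-309\right) \left(- \frac{982}{3}\right) = 101146$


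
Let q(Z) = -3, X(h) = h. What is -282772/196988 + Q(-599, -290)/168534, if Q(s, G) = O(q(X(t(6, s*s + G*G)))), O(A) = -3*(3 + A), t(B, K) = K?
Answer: -70693/49247 ≈ -1.4355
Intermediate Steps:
O(A) = -9 - 3*A
Q(s, G) = 0 (Q(s, G) = -9 - 3*(-3) = -9 + 9 = 0)
-282772/196988 + Q(-599, -290)/168534 = -282772/196988 + 0/168534 = -282772*1/196988 + 0*(1/168534) = -70693/49247 + 0 = -70693/49247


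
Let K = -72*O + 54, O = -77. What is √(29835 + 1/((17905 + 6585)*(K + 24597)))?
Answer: √72508874207741898058/49298370 ≈ 172.73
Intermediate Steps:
K = 5598 (K = -72*(-77) + 54 = 5544 + 54 = 5598)
√(29835 + 1/((17905 + 6585)*(K + 24597))) = √(29835 + 1/((17905 + 6585)*(5598 + 24597))) = √(29835 + 1/(24490*30195)) = √(29835 + 1/739475550) = √(22062253034251/739475550) = √72508874207741898058/49298370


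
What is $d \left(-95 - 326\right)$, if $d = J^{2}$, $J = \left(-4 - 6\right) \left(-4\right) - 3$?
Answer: $-576349$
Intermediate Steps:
$J = 37$ ($J = \left(-4 - 6\right) \left(-4\right) - 3 = \left(-10\right) \left(-4\right) - 3 = 40 - 3 = 37$)
$d = 1369$ ($d = 37^{2} = 1369$)
$d \left(-95 - 326\right) = 1369 \left(-95 - 326\right) = 1369 \left(-421\right) = -576349$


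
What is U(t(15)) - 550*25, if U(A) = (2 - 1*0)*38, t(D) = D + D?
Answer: -13674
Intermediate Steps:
t(D) = 2*D
U(A) = 76 (U(A) = (2 + 0)*38 = 2*38 = 76)
U(t(15)) - 550*25 = 76 - 550*25 = 76 - 1*13750 = 76 - 13750 = -13674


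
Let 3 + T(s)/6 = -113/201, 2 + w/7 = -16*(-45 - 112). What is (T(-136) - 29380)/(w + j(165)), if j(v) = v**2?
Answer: -115876/176545 ≈ -0.65635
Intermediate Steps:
w = 17570 (w = -14 + 7*(-16*(-45 - 112)) = -14 + 7*(-16*(-157)) = -14 + 7*2512 = -14 + 17584 = 17570)
T(s) = -1432/67 (T(s) = -18 + 6*(-113/201) = -18 - 226/67 = -1432/67)
(T(-136) - 29380)/(w + j(165)) = (-1432/67 - 29380)/(17570 + 165**2) = -1969892/(67*(17570 + 27225)) = -1969892/67/44795 = -1969892/67*1/44795 = -115876/176545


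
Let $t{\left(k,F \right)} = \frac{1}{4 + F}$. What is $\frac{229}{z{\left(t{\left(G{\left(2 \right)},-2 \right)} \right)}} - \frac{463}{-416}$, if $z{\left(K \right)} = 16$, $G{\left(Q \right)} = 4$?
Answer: $\frac{6417}{416} \approx 15.425$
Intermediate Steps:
$\frac{229}{z{\left(t{\left(G{\left(2 \right)},-2 \right)} \right)}} - \frac{463}{-416} = \frac{229}{16} - \frac{463}{-416} = 229 \cdot \frac{1}{16} - - \frac{463}{416} = \frac{229}{16} + \frac{463}{416} = \frac{6417}{416}$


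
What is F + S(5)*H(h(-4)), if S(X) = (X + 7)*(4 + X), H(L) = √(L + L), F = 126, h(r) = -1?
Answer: 126 + 108*I*√2 ≈ 126.0 + 152.74*I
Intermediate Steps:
H(L) = √2*√L (H(L) = √(2*L) = √2*√L)
S(X) = (4 + X)*(7 + X) (S(X) = (7 + X)*(4 + X) = (4 + X)*(7 + X))
F + S(5)*H(h(-4)) = 126 + (28 + 5² + 11*5)*(√2*√(-1)) = 126 + (28 + 25 + 55)*(√2*I) = 126 + 108*(I*√2) = 126 + 108*I*√2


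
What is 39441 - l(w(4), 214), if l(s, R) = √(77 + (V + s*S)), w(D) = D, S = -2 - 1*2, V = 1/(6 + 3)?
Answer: 39441 - 5*√22/3 ≈ 39433.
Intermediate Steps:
V = ⅑ (V = 1/9 = ⅑ ≈ 0.11111)
S = -4 (S = -2 - 2 = -4)
l(s, R) = √(694/9 - 4*s) (l(s, R) = √(77 + (⅑ + s*(-4))) = √(77 + (⅑ - 4*s)) = √(694/9 - 4*s))
39441 - l(w(4), 214) = 39441 - √(694 - 36*4)/3 = 39441 - √(694 - 144)/3 = 39441 - √550/3 = 39441 - 5*√22/3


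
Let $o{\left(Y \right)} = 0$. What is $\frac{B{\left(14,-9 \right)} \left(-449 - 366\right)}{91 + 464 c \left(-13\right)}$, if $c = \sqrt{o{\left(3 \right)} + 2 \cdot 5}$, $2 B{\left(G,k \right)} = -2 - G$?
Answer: $- \frac{45640}{27987843} - \frac{3025280 \sqrt{10}}{27987843} \approx -0.34345$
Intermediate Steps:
$B{\left(G,k \right)} = -1 - \frac{G}{2}$ ($B{\left(G,k \right)} = \frac{-2 - G}{2} = -1 - \frac{G}{2}$)
$c = \sqrt{10}$ ($c = \sqrt{0 + 2 \cdot 5} = \sqrt{0 + 10} = \sqrt{10} \approx 3.1623$)
$\frac{B{\left(14,-9 \right)} \left(-449 - 366\right)}{91 + 464 c \left(-13\right)} = \frac{\left(-1 - 7\right) \left(-449 - 366\right)}{91 + 464 \sqrt{10} \left(-13\right)} = \frac{\left(-1 - 7\right) \left(-815\right)}{91 + 464 \left(- 13 \sqrt{10}\right)} = \frac{\left(-8\right) \left(-815\right)}{91 - 6032 \sqrt{10}} = \frac{6520}{91 - 6032 \sqrt{10}}$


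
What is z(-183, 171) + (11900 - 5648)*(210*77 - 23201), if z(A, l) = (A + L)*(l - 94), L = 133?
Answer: -43961662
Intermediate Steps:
z(A, l) = (-94 + l)*(133 + A) (z(A, l) = (A + 133)*(l - 94) = (133 + A)*(-94 + l) = (-94 + l)*(133 + A))
z(-183, 171) + (11900 - 5648)*(210*77 - 23201) = (-12502 - 94*(-183) + 133*171 - 183*171) + (11900 - 5648)*(210*77 - 23201) = (-12502 + 17202 + 22743 - 31293) + 6252*(16170 - 23201) = -3850 + 6252*(-7031) = -3850 - 43957812 = -43961662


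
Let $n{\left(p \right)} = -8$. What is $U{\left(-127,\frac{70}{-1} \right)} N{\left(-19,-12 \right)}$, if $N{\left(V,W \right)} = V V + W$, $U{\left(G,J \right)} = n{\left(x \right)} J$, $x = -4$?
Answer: $195440$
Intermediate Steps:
$U{\left(G,J \right)} = - 8 J$
$N{\left(V,W \right)} = W + V^{2}$ ($N{\left(V,W \right)} = V^{2} + W = W + V^{2}$)
$U{\left(-127,\frac{70}{-1} \right)} N{\left(-19,-12 \right)} = - 8 \frac{70}{-1} \left(-12 + \left(-19\right)^{2}\right) = - 8 \cdot 70 \left(-1\right) \left(-12 + 361\right) = \left(-8\right) \left(-70\right) 349 = 560 \cdot 349 = 195440$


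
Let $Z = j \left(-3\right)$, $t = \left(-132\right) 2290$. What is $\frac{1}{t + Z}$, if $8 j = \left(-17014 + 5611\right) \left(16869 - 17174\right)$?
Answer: $- \frac{8}{12851985} \approx -6.2247 \cdot 10^{-7}$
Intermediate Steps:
$j = \frac{3477915}{8}$ ($j = \frac{\left(-17014 + 5611\right) \left(16869 - 17174\right)}{8} = \frac{\left(-11403\right) \left(-305\right)}{8} = \frac{1}{8} \cdot 3477915 = \frac{3477915}{8} \approx 4.3474 \cdot 10^{5}$)
$t = -302280$
$Z = - \frac{10433745}{8}$ ($Z = \frac{3477915}{8} \left(-3\right) = - \frac{10433745}{8} \approx -1.3042 \cdot 10^{6}$)
$\frac{1}{t + Z} = \frac{1}{-302280 - \frac{10433745}{8}} = \frac{1}{- \frac{12851985}{8}} = - \frac{8}{12851985}$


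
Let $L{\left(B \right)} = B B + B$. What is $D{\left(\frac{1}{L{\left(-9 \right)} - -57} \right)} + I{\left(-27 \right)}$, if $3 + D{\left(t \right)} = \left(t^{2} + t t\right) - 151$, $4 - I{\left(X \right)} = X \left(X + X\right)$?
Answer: $- \frac{26758726}{16641} \approx -1608.0$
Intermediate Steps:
$L{\left(B \right)} = B + B^{2}$ ($L{\left(B \right)} = B^{2} + B = B + B^{2}$)
$I{\left(X \right)} = 4 - 2 X^{2}$ ($I{\left(X \right)} = 4 - X \left(X + X\right) = 4 - X 2 X = 4 - 2 X^{2}$)
$D{\left(t \right)} = -154 + 2 t^{2}$ ($D{\left(t \right)} = -3 - \left(151 - t^{2} - t t\right) = -3 + \left(\left(t^{2} + t^{2}\right) - 151\right) = -3 + \left(2 t^{2} - 151\right) = -3 + \left(-151 + 2 t^{2}\right) = -154 + 2 t^{2}$)
$D{\left(\frac{1}{L{\left(-9 \right)} - -57} \right)} + I{\left(-27 \right)} = \left(-154 + 2 \left(\frac{1}{- 9 \left(1 - 9\right) - -57}\right)^{2}\right) + \left(4 - 2 \left(-27\right)^{2}\right) = \left(-154 + 2 \left(\frac{1}{\left(-9\right) \left(-8\right) + \left(-54 + 111\right)}\right)^{2}\right) + \left(4 - 1458\right) = \left(-154 + 2 \left(\frac{1}{72 + 57}\right)^{2}\right) + \left(4 - 1458\right) = \left(-154 + 2 \left(\frac{1}{129}\right)^{2}\right) - 1454 = \left(-154 + \frac{2}{16641}\right) - 1454 = - \frac{2562712}{16641} - 1454 = - \frac{26758726}{16641}$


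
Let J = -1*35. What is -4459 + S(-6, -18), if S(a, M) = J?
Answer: -4494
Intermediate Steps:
J = -35
S(a, M) = -35
-4459 + S(-6, -18) = -4459 - 35 = -4494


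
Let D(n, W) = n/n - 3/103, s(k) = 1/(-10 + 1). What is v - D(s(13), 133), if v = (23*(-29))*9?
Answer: -618409/103 ≈ -6004.0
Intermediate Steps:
s(k) = -1/9 (s(k) = 1/(-9) = -1/9)
D(n, W) = 100/103 (D(n, W) = 1 - 3*1/103 = 1 - 3/103 = 100/103)
v = -6003 (v = -667*9 = -6003)
v - D(s(13), 133) = -6003 - 1*100/103 = -6003 - 100/103 = -618409/103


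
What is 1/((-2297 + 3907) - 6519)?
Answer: -1/4909 ≈ -0.00020371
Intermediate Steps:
1/((-2297 + 3907) - 6519) = 1/(1610 - 6519) = 1/(-4909) = -1/4909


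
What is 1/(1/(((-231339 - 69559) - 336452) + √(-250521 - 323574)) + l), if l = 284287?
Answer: 115481813308565415/32829978259870945814656 + I*√574095/32829978259870945814656 ≈ 3.5176e-6 + 2.3079e-20*I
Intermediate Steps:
1/(1/(((-231339 - 69559) - 336452) + √(-250521 - 323574)) + l) = 1/(1/(((-231339 - 69559) - 336452) + √(-250521 - 323574)) + 284287) = 1/(1/((-300898 - 336452) + √(-574095)) + 284287) = 1/(1/(-637350 + I*√574095) + 284287) = 1/(284287 + 1/(-637350 + I*√574095))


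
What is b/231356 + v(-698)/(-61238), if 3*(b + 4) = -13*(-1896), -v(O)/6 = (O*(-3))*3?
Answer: 1152894601/1770972341 ≈ 0.65100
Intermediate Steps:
v(O) = 54*O (v(O) = -6*O*(-3)*3 = -6*(-3*O)*3 = -(-54)*O = 54*O)
b = 8212 (b = -4 + (-13*(-1896))/3 = -4 + (1/3)*24648 = -4 + 8216 = 8212)
b/231356 + v(-698)/(-61238) = 8212/231356 + (54*(-698))/(-61238) = 8212*(1/231356) - 37692*(-1/61238) = 2053/57839 + 18846/30619 = 1152894601/1770972341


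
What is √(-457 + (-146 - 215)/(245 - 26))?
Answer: 2*I*√5499309/219 ≈ 21.416*I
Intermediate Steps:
√(-457 + (-146 - 215)/(245 - 26)) = √(-457 - 361/219) = √(-100444/219) = 2*I*√5499309/219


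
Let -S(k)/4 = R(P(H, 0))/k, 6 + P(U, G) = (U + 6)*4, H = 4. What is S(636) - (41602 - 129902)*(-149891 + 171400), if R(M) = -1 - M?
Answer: 301979907335/159 ≈ 1.8992e+9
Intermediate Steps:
P(U, G) = 18 + 4*U (P(U, G) = -6 + (U + 6)*4 = -6 + (6 + U)*4 = -6 + (24 + 4*U) = 18 + 4*U)
S(k) = 140/k (S(k) = -4*(-1 - (18 + 4*4))/k = -4*(-1 - (18 + 16))/k = -4*(-1 - 1*34)/k = -4*(-1 - 34)/k = -(-140)/k = 140/k)
S(636) - (41602 - 129902)*(-149891 + 171400) = 140/636 - (41602 - 129902)*(-149891 + 171400) = 140*(1/636) - (-88300)*21509 = 35/159 - 1*(-1899244700) = 35/159 + 1899244700 = 301979907335/159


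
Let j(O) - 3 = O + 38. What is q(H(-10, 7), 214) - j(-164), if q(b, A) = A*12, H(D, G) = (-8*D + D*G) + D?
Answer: 2691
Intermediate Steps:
j(O) = 41 + O (j(O) = 3 + (O + 38) = 3 + (38 + O) = 41 + O)
H(D, G) = -7*D + D*G
q(b, A) = 12*A
q(H(-10, 7), 214) - j(-164) = 12*214 - (41 - 164) = 2568 - 1*(-123) = 2568 + 123 = 2691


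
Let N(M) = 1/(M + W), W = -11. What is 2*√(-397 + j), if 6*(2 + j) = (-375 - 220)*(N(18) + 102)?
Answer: I*√379014/3 ≈ 205.21*I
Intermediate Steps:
N(M) = 1/(-11 + M) (N(M) = 1/(M - 11) = 1/(-11 + M))
j = -60787/6 (j = -2 + ((-375 - 220)*(1/(-11 + 18) + 102))/6 = -2 + (-595*(1/7 + 102))/6 = -2 + (-595*(⅐ + 102))/6 = -2 + (-595*715/7)/6 = -2 + (⅙)*(-60775) = -2 - 60775/6 = -60787/6 ≈ -10131.)
2*√(-397 + j) = 2*√(-397 - 60787/6) = 2*√(-63169/6) = 2*(I*√379014/6) = I*√379014/3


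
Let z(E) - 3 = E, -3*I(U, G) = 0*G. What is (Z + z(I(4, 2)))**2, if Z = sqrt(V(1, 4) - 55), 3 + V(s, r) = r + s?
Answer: (3 + I*sqrt(53))**2 ≈ -44.0 + 43.681*I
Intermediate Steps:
I(U, G) = 0 (I(U, G) = -0*G = -1/3*0 = 0)
z(E) = 3 + E
V(s, r) = -3 + r + s (V(s, r) = -3 + (r + s) = -3 + r + s)
Z = I*sqrt(53) (Z = sqrt((-3 + 4 + 1) - 55) = sqrt(2 - 55) = sqrt(-53) = I*sqrt(53) ≈ 7.2801*I)
(Z + z(I(4, 2)))**2 = (I*sqrt(53) + (3 + 0))**2 = (I*sqrt(53) + 3)**2 = (3 + I*sqrt(53))**2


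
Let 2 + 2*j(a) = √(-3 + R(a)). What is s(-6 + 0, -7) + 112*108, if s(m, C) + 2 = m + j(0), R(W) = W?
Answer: 12087 + I*√3/2 ≈ 12087.0 + 0.86602*I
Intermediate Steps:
j(a) = -1 + √(-3 + a)/2
s(m, C) = -3 + m + I*√3/2 (s(m, C) = -2 + (m + (-1 + √(-3 + 0)/2)) = -2 + (m + (-1 + √(-3)/2)) = -2 + (m + (-1 + (I*√3)/2)) = -2 + (m + (-1 + I*√3/2)) = -2 + (-1 + m + I*√3/2) = -3 + m + I*√3/2)
s(-6 + 0, -7) + 112*108 = (-3 + (-6 + 0) + I*√3/2) + 112*108 = (-3 - 6 + I*√3/2) + 12096 = (-9 + I*√3/2) + 12096 = 12087 + I*√3/2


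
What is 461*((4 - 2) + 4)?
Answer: 2766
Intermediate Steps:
461*((4 - 2) + 4) = 461*(2 + 4) = 461*6 = 2766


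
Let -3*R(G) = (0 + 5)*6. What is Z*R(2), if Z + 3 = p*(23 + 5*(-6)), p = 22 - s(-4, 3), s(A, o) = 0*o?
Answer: 1570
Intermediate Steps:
s(A, o) = 0
p = 22 (p = 22 - 1*0 = 22 + 0 = 22)
R(G) = -10 (R(G) = -(0 + 5)*6/3 = -5*6/3 = -⅓*30 = -10)
Z = -157 (Z = -3 + 22*(23 + 5*(-6)) = -3 + 22*(23 - 30) = -3 + 22*(-7) = -3 - 154 = -157)
Z*R(2) = -157*(-10) = 1570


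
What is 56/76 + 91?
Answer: 1743/19 ≈ 91.737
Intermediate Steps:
56/76 + 91 = (1/76)*56 + 91 = 14/19 + 91 = 1743/19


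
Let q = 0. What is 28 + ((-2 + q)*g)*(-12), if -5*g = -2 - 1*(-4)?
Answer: 92/5 ≈ 18.400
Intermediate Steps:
g = -⅖ (g = -(-2 - 1*(-4))/5 = -(-2 + 4)/5 = -⅕*2 = -⅖ ≈ -0.40000)
28 + ((-2 + q)*g)*(-12) = 28 + ((-2 + 0)*(-⅖))*(-12) = 28 - 2*(-⅖)*(-12) = 28 + (⅘)*(-12) = 28 - 48/5 = 92/5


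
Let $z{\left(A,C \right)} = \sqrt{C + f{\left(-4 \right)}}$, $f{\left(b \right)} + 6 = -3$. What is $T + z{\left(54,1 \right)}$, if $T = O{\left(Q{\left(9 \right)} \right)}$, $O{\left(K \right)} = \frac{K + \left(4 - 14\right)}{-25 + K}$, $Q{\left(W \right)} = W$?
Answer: $\frac{1}{16} + 2 i \sqrt{2} \approx 0.0625 + 2.8284 i$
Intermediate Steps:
$f{\left(b \right)} = -9$ ($f{\left(b \right)} = -6 - 3 = -9$)
$z{\left(A,C \right)} = \sqrt{-9 + C}$ ($z{\left(A,C \right)} = \sqrt{C - 9} = \sqrt{-9 + C}$)
$O{\left(K \right)} = \frac{-10 + K}{-25 + K}$ ($O{\left(K \right)} = \frac{K - 10}{-25 + K} = \frac{-10 + K}{-25 + K}$)
$T = \frac{1}{16}$ ($T = \frac{-10 + 9}{-25 + 9} = \frac{1}{-16} \left(-1\right) = \left(- \frac{1}{16}\right) \left(-1\right) = \frac{1}{16} \approx 0.0625$)
$T + z{\left(54,1 \right)} = \frac{1}{16} + \sqrt{-9 + 1} = \frac{1}{16} + \sqrt{-8} = \frac{1}{16} + 2 i \sqrt{2}$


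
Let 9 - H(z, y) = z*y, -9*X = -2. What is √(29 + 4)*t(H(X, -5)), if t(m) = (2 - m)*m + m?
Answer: -5824*√33/81 ≈ -413.04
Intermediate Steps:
X = 2/9 (X = -⅑*(-2) = 2/9 ≈ 0.22222)
H(z, y) = 9 - y*z (H(z, y) = 9 - z*y = 9 - y*z)
t(m) = m + m*(2 - m) (t(m) = m*(2 - m) + m = m + m*(2 - m))
√(29 + 4)*t(H(X, -5)) = √(29 + 4)*((9 - 1*(-5)*2/9)*(3 - (9 - 1*(-5)*2/9))) = √33*((9 + 10/9)*(3 - (9 + 10/9))) = √33*(91*(3 - 1*91/9)/9) = √33*(91*(3 - 91/9)/9) = √33*((91/9)*(-64/9)) = √33*(-5824/81) = -5824*√33/81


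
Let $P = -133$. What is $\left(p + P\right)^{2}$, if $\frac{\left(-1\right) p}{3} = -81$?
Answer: $12100$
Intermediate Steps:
$p = 243$ ($p = \left(-3\right) \left(-81\right) = 243$)
$\left(p + P\right)^{2} = \left(243 - 133\right)^{2} = 110^{2} = 12100$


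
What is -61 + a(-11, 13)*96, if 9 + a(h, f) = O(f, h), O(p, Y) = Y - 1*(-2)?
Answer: -1789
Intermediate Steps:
O(p, Y) = 2 + Y (O(p, Y) = Y + 2 = 2 + Y)
a(h, f) = -7 + h (a(h, f) = -9 + (2 + h) = -7 + h)
-61 + a(-11, 13)*96 = -61 + (-7 - 11)*96 = -61 - 18*96 = -61 - 1728 = -1789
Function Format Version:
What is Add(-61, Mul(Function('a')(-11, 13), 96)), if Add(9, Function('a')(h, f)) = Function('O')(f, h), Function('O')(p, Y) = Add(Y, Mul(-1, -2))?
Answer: -1789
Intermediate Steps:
Function('O')(p, Y) = Add(2, Y) (Function('O')(p, Y) = Add(Y, 2) = Add(2, Y))
Function('a')(h, f) = Add(-7, h) (Function('a')(h, f) = Add(-9, Add(2, h)) = Add(-7, h))
Add(-61, Mul(Function('a')(-11, 13), 96)) = Add(-61, Mul(Add(-7, -11), 96)) = Add(-61, Mul(-18, 96)) = Add(-61, -1728) = -1789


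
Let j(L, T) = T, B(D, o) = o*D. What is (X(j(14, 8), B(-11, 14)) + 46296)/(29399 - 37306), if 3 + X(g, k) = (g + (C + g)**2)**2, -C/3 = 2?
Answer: -46437/7907 ≈ -5.8729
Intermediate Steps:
C = -6 (C = -3*2 = -6)
B(D, o) = D*o
X(g, k) = -3 + (g + (-6 + g)**2)**2
(X(j(14, 8), B(-11, 14)) + 46296)/(29399 - 37306) = ((-3 + (8 + (-6 + 8)**2)**2) + 46296)/(29399 - 37306) = ((-3 + (8 + 2**2)**2) + 46296)/(-7907) = ((-3 + (8 + 4)**2) + 46296)*(-1/7907) = ((-3 + 12**2) + 46296)*(-1/7907) = ((-3 + 144) + 46296)*(-1/7907) = (141 + 46296)*(-1/7907) = 46437*(-1/7907) = -46437/7907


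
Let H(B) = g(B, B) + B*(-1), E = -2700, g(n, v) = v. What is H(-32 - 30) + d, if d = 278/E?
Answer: -139/1350 ≈ -0.10296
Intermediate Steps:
H(B) = 0 (H(B) = B + B*(-1) = B - B = 0)
d = -139/1350 (d = 278/(-2700) = 278*(-1/2700) = -139/1350 ≈ -0.10296)
H(-32 - 30) + d = 0 - 139/1350 = -139/1350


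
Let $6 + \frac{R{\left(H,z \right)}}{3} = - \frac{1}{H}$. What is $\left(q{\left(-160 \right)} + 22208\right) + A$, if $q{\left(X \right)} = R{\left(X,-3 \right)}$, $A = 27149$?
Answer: $\frac{7894243}{160} \approx 49339.0$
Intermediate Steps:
$R{\left(H,z \right)} = -18 - \frac{3}{H}$ ($R{\left(H,z \right)} = -18 + 3 \left(- \frac{1}{H}\right) = -18 - \frac{3}{H}$)
$q{\left(X \right)} = -18 - \frac{3}{X}$
$\left(q{\left(-160 \right)} + 22208\right) + A = \left(\left(-18 - \frac{3}{-160}\right) + 22208\right) + 27149 = \left(\left(-18 - - \frac{3}{160}\right) + 22208\right) + 27149 = \left(\left(-18 + \frac{3}{160}\right) + 22208\right) + 27149 = \left(- \frac{2877}{160} + 22208\right) + 27149 = \frac{3550403}{160} + 27149 = \frac{7894243}{160}$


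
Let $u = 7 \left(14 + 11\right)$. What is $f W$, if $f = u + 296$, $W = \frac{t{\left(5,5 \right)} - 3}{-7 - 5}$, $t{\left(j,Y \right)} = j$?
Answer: $- \frac{157}{2} \approx -78.5$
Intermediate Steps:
$u = 175$ ($u = 7 \cdot 25 = 175$)
$W = - \frac{1}{6}$ ($W = \frac{5 - 3}{-7 - 5} = \frac{2}{-12} = 2 \left(- \frac{1}{12}\right) = - \frac{1}{6} \approx -0.16667$)
$f = 471$ ($f = 175 + 296 = 471$)
$f W = 471 \left(- \frac{1}{6}\right) = - \frac{157}{2}$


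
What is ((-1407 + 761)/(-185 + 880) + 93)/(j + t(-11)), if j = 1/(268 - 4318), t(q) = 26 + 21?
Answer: 51831090/26458511 ≈ 1.9590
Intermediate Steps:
t(q) = 47
j = -1/4050 (j = 1/(-4050) = -1/4050 ≈ -0.00024691)
((-1407 + 761)/(-185 + 880) + 93)/(j + t(-11)) = ((-1407 + 761)/(-185 + 880) + 93)/(-1/4050 + 47) = (-646/695 + 93)/(190349/4050) = (-646*1/695 + 93)*(4050/190349) = (-646/695 + 93)*(4050/190349) = (63989/695)*(4050/190349) = 51831090/26458511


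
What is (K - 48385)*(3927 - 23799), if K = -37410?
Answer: 1704918240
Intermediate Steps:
(K - 48385)*(3927 - 23799) = (-37410 - 48385)*(3927 - 23799) = -85795*(-19872) = 1704918240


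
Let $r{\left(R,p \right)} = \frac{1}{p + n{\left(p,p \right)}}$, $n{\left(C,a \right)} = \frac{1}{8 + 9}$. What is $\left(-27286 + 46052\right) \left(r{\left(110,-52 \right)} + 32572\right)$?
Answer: $\frac{539730033194}{883} \approx 6.1125 \cdot 10^{8}$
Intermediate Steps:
$n{\left(C,a \right)} = \frac{1}{17}$
$r{\left(R,p \right)} = \frac{1}{\frac{1}{17} + p}$ ($r{\left(R,p \right)} = \frac{1}{p + \frac{1}{17}} = \frac{1}{\frac{1}{17} + p}$)
$\left(-27286 + 46052\right) \left(r{\left(110,-52 \right)} + 32572\right) = \left(-27286 + 46052\right) \left(\frac{17}{1 + 17 \left(-52\right)} + 32572\right) = 18766 \left(\frac{17}{1 - 884} + 32572\right) = 18766 \left(\frac{17}{-883} + 32572\right) = 18766 \left(17 \left(- \frac{1}{883}\right) + 32572\right) = 18766 \left(- \frac{17}{883} + 32572\right) = 18766 \cdot \frac{28761059}{883} = \frac{539730033194}{883}$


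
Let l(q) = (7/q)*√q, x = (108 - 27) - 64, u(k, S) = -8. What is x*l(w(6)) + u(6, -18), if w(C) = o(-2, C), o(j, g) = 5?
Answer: -8 + 119*√5/5 ≈ 45.218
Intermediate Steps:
w(C) = 5
x = 17 (x = 81 - 64 = 17)
l(q) = 7/√q
x*l(w(6)) + u(6, -18) = 17*(7/√5) - 8 = 17*(7*(√5/5)) - 8 = 17*(7*√5/5) - 8 = 119*√5/5 - 8 = -8 + 119*√5/5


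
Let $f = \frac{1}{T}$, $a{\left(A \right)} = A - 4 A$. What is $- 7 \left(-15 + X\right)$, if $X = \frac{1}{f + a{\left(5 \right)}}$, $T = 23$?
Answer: $\frac{36281}{344} \approx 105.47$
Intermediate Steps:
$a{\left(A \right)} = - 3 A$
$f = \frac{1}{23} \approx 0.043478$
$X = - \frac{23}{344}$ ($X = \frac{1}{\frac{1}{23} - 15} = \frac{1}{- \frac{344}{23}} = - \frac{23}{344} \approx -0.06686$)
$- 7 \left(-15 + X\right) = - 7 \left(-15 - \frac{23}{344}\right) = \left(-7\right) \left(- \frac{5183}{344}\right) = \frac{36281}{344}$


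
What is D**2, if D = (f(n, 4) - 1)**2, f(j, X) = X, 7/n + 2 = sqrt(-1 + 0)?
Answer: 81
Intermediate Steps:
n = 7*(-2 - I)/5 (n = 7/(-2 + sqrt(-1 + 0)) = 7/(-2 + sqrt(-1)) = 7/(-2 + I) = 7*((-2 - I)/5) = 7*(-2 - I)/5 ≈ -2.8 - 1.4*I)
D = 9 (D = (4 - 1)**2 = 3**2 = 9)
D**2 = 9**2 = 81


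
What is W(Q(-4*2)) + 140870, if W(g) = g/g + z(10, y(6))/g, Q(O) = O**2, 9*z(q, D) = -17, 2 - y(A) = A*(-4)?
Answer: 81141679/576 ≈ 1.4087e+5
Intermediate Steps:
y(A) = 2 + 4*A (y(A) = 2 - A*(-4) = 2 - (-4)*A = 2 + 4*A)
z(q, D) = -17/9 (z(q, D) = (1/9)*(-17) = -17/9)
W(g) = 1 - 17/(9*g) (W(g) = g/g - 17/(9*g) = 1 - 17/(9*g))
W(Q(-4*2)) + 140870 = (-17/9 + (-4*2)**2)/((-4*2)**2) + 140870 = (-17/9 + (-8)**2)/((-8)**2) + 140870 = (-17/9 + 64)/64 + 140870 = (1/64)*(559/9) + 140870 = 559/576 + 140870 = 81141679/576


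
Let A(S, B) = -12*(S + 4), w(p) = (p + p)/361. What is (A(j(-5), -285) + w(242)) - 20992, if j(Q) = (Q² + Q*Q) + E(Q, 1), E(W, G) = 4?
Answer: -7828884/361 ≈ -21687.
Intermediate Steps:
w(p) = 2*p/361 (w(p) = (2*p)/361 = 2*p/361)
j(Q) = 4 + 2*Q² (j(Q) = (Q² + Q*Q) + 4 = (Q² + Q²) + 4 = 2*Q² + 4 = 4 + 2*Q²)
A(S, B) = -48 - 12*S (A(S, B) = -12*(4 + S) = -48 - 12*S)
(A(j(-5), -285) + w(242)) - 20992 = ((-48 - 12*(4 + 2*(-5)²)) + (2/361)*242) - 20992 = ((-48 - 12*(4 + 2*25)) + 484/361) - 20992 = ((-48 - 12*(4 + 50)) + 484/361) - 20992 = ((-48 - 12*54) + 484/361) - 20992 = ((-48 - 648) + 484/361) - 20992 = (-696 + 484/361) - 20992 = -250772/361 - 20992 = -7828884/361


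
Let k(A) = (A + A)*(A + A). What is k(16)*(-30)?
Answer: -30720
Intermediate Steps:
k(A) = 4*A² (k(A) = (2*A)*(2*A) = 4*A²)
k(16)*(-30) = (4*16²)*(-30) = (4*256)*(-30) = 1024*(-30) = -30720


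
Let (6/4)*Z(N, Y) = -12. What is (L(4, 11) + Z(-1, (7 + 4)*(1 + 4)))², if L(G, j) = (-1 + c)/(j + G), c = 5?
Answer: 13456/225 ≈ 59.804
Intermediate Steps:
L(G, j) = 4/(G + j) (L(G, j) = (-1 + 5)/(j + G) = 4/(G + j))
Z(N, Y) = -8 (Z(N, Y) = (⅔)*(-12) = -8)
(L(4, 11) + Z(-1, (7 + 4)*(1 + 4)))² = (4/(4 + 11) - 8)² = (4/15 - 8)² = (-116/15)² = 13456/225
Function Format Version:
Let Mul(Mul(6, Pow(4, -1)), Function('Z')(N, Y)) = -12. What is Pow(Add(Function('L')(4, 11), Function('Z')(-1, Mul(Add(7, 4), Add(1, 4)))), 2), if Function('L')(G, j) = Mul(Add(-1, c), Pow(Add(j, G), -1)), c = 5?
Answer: Rational(13456, 225) ≈ 59.804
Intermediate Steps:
Function('L')(G, j) = Mul(4, Pow(Add(G, j), -1)) (Function('L')(G, j) = Mul(Add(-1, 5), Pow(Add(j, G), -1)) = Mul(4, Pow(Add(G, j), -1)))
Function('Z')(N, Y) = -8 (Function('Z')(N, Y) = Mul(Rational(2, 3), -12) = -8)
Pow(Add(Function('L')(4, 11), Function('Z')(-1, Mul(Add(7, 4), Add(1, 4)))), 2) = Pow(Add(Mul(4, Pow(Add(4, 11), -1)), -8), 2) = Pow(Add(Mul(4, Pow(15, -1)), -8), 2) = Pow(Add(Mul(4, Rational(1, 15)), -8), 2) = Pow(Add(Rational(4, 15), -8), 2) = Pow(Rational(-116, 15), 2) = Rational(13456, 225)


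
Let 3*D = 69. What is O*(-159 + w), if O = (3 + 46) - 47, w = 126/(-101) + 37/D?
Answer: -737036/2323 ≈ -317.28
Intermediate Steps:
D = 23 (D = (⅓)*69 = 23)
w = 839/2323 (w = 126/(-101) + 37/23 = 126*(-1/101) + 37*(1/23) = -126/101 + 37/23 = 839/2323 ≈ 0.36117)
O = 2 (O = 49 - 47 = 2)
O*(-159 + w) = 2*(-159 + 839/2323) = 2*(-368518/2323) = -737036/2323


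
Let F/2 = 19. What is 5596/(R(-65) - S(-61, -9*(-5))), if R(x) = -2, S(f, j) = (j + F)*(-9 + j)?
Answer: -2798/1495 ≈ -1.8716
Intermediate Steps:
F = 38 (F = 2*19 = 38)
S(f, j) = (-9 + j)*(38 + j) (S(f, j) = (j + 38)*(-9 + j) = (38 + j)*(-9 + j) = (-9 + j)*(38 + j))
5596/(R(-65) - S(-61, -9*(-5))) = 5596/(-2 - (-342 + (-9*(-5))² + 29*(-9*(-5)))) = 5596/(-2 - (-342 + 45² + 29*45)) = 5596/(-2 - (-342 + 2025 + 1305)) = 5596/(-2 - 1*2988) = 5596/(-2 - 2988) = 5596/(-2990) = 5596*(-1/2990) = -2798/1495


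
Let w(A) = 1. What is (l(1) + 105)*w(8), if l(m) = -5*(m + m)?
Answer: 95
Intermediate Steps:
l(m) = -10*m
(l(1) + 105)*w(8) = (-10*1 + 105)*1 = (-10 + 105)*1 = 95*1 = 95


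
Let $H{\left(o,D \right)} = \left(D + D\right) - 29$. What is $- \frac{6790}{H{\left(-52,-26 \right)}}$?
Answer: $\frac{6790}{81} \approx 83.827$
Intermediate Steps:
$H{\left(o,D \right)} = -29 + 2 D$ ($H{\left(o,D \right)} = 2 D - 29 = -29 + 2 D$)
$- \frac{6790}{H{\left(-52,-26 \right)}} = - \frac{6790}{-29 + 2 \left(-26\right)} = - \frac{6790}{-29 - 52} = - \frac{6790}{-81} = \left(-6790\right) \left(- \frac{1}{81}\right) = \frac{6790}{81}$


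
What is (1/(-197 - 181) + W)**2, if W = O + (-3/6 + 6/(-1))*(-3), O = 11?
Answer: 33223696/35721 ≈ 930.09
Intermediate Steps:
W = 61/2 (W = 11 + (-3/6 + 6/(-1))*(-3) = 11 + (-3*1/6 + 6*(-1))*(-3) = 11 + (-1/2 - 6)*(-3) = 11 - 13/2*(-3) = 11 + 39/2 = 61/2 ≈ 30.500)
(1/(-197 - 181) + W)**2 = (1/(-197 - 181) + 61/2)**2 = (1/(-378) + 61/2)**2 = (-1/378 + 61/2)**2 = (5764/189)**2 = 33223696/35721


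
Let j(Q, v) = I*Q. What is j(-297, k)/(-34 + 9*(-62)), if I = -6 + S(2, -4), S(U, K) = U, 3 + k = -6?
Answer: -297/148 ≈ -2.0068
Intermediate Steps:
k = -9 (k = -3 - 6 = -9)
I = -4 (I = -6 + 2 = -4)
j(Q, v) = -4*Q
j(-297, k)/(-34 + 9*(-62)) = (-4*(-297))/(-34 + 9*(-62)) = 1188/(-34 - 558) = 1188/(-592) = 1188*(-1/592) = -297/148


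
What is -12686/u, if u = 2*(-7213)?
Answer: 6343/7213 ≈ 0.87938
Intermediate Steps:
u = -14426
-12686/u = -12686/(-14426) = -12686*(-1/14426) = 6343/7213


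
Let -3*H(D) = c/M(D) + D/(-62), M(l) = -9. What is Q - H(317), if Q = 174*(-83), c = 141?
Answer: -8062501/558 ≈ -14449.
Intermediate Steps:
H(D) = 47/9 + D/186 (H(D) = -(141/(-9) + D/(-62))/3 = -(141*(-⅑) + D*(-1/62))/3 = -(-47/3 - D/62)/3 = 47/9 + D/186)
Q = -14442
Q - H(317) = -14442 - (47/9 + (1/186)*317) = -14442 - (47/9 + 317/186) = -14442 - 1*3865/558 = -14442 - 3865/558 = -8062501/558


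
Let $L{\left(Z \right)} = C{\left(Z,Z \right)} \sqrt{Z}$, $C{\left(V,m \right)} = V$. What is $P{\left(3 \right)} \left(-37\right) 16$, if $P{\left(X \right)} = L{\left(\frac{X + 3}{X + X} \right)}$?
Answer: $-592$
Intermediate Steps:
$L{\left(Z \right)} = Z^{\frac{3}{2}}$ ($L{\left(Z \right)} = Z \sqrt{Z} = Z^{\frac{3}{2}}$)
$P{\left(X \right)} = \frac{\sqrt{2} \left(\frac{3 + X}{X}\right)^{\frac{3}{2}}}{4}$ ($P{\left(X \right)} = \left(\frac{X + 3}{X + X}\right)^{\frac{3}{2}} = \left(\frac{3 + X}{2 X}\right)^{\frac{3}{2}} = \frac{\sqrt{2} \left(\frac{3 + X}{X}\right)^{\frac{3}{2}}}{4}$)
$P{\left(3 \right)} \left(-37\right) 16 = \frac{\sqrt{2} \left(\frac{3 + 3}{3}\right)^{\frac{3}{2}}}{4} \left(-37\right) 16 = \frac{\sqrt{2} \left(\frac{1}{3} \cdot 6\right)^{\frac{3}{2}}}{4} \left(-37\right) 16 = \frac{\sqrt{2} \cdot 2^{\frac{3}{2}}}{4} \left(-37\right) 16 = \frac{\sqrt{2} \cdot 2 \sqrt{2}}{4} \left(-37\right) 16 = 1 \left(-37\right) 16 = \left(-37\right) 16 = -592$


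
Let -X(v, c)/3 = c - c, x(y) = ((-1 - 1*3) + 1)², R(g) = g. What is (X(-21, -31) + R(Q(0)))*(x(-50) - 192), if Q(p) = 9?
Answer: -1647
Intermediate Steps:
x(y) = 9 (x(y) = ((-1 - 3) + 1)² = (-4 + 1)² = (-3)² = 9)
X(v, c) = 0 (X(v, c) = -3*(c - c) = -3*0 = 0)
(X(-21, -31) + R(Q(0)))*(x(-50) - 192) = (0 + 9)*(9 - 192) = 9*(-183) = -1647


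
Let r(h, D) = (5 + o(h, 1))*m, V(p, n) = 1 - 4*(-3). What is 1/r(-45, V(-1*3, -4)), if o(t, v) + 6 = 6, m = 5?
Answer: 1/25 ≈ 0.040000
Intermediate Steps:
o(t, v) = 0 (o(t, v) = -6 + 6 = 0)
V(p, n) = 13 (V(p, n) = 1 + 12 = 13)
r(h, D) = 25 (r(h, D) = (5 + 0)*5 = 5*5 = 25)
1/r(-45, V(-1*3, -4)) = 1/25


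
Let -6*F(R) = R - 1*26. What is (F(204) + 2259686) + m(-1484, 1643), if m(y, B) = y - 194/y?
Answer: 5026691905/2226 ≈ 2.2582e+6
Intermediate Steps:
F(R) = 13/3 - R/6 (F(R) = -(R - 1*26)/6 = -(R - 26)/6 = -(-26 + R)/6 = 13/3 - R/6)
(F(204) + 2259686) + m(-1484, 1643) = ((13/3 - 1/6*204) + 2259686) + (-1484 - 194/(-1484)) = ((13/3 - 34) + 2259686) + (-1484 - 194*(-1/1484)) = (-89/3 + 2259686) + (-1484 + 97/742) = 6778969/3 - 1101031/742 = 5026691905/2226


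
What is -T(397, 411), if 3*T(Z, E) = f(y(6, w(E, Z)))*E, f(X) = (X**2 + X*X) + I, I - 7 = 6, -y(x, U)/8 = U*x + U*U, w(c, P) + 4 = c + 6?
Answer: -525120153170805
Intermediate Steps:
w(c, P) = 2 + c (w(c, P) = -4 + (c + 6) = -4 + (6 + c) = 2 + c)
y(x, U) = -8*U**2 - 8*U*x (y(x, U) = -8*(U*x + U*U) = -8*(U*x + U**2) = -8*(U**2 + U*x) = -8*U**2 - 8*U*x)
I = 13 (I = 7 + 6 = 13)
f(X) = 13 + 2*X**2 (f(X) = (X**2 + X*X) + 13 = (X**2 + X**2) + 13 = 2*X**2 + 13 = 13 + 2*X**2)
T(Z, E) = E*(13 + 128*(2 + E)**2*(8 + E)**2)/3 (T(Z, E) = ((13 + 2*(-8*(2 + E)*((2 + E) + 6))**2)*E)/3 = ((13 + 2*(-8*(2 + E)*(8 + E))**2)*E)/3 = ((13 + 2*(64*(2 + E)**2*(8 + E)**2))*E)/3 = ((13 + 128*(2 + E)**2*(8 + E)**2)*E)/3 = (E*(13 + 128*(2 + E)**2*(8 + E)**2))/3 = E*(13 + 128*(2 + E)**2*(8 + E)**2)/3)
-T(397, 411) = -411*(13 + 128*(2 + 411)**2*(8 + 411)**2)/3 = -411*(13 + 128*413**2*419**2)/3 = -411*(13 + 128*170569*175561)/3 = -411*(13 + 3832993818752)/3 = -411*3832993818765/3 = -1*525120153170805 = -525120153170805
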